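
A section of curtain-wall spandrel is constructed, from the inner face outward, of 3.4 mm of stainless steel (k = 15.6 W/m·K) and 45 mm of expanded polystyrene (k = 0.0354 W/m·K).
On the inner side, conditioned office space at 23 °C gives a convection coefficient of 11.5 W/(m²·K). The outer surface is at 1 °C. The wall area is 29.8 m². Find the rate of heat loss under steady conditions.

Q ≈ 483 W

Thermal resistances in series:
R_inner film = 1/(h_i·A) = 1/(11.5×29.8) = 0.002918 K/W
R_stainless steel = L/(kA) = 0.0034/(15.6×29.8) = 7.314×10^-6 K/W
R_expanded polystyrene = L/(kA) = 0.045/(0.0354×29.8) = 0.04266 K/W
R_total = 0.04558 K/W
Q = ΔT / R_total = 22 / 0.04558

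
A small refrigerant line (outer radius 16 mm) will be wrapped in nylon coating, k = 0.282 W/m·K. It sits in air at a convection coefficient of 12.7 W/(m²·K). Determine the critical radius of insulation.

For a cylinder r_cr = k/h = 0.282/12.7
r_cr = 22.2 mm; since the bare radius (16 mm) is below r_cr, adding a thin layer of insulation will *increase* heat loss.

r_cr ≈ 22.2 mm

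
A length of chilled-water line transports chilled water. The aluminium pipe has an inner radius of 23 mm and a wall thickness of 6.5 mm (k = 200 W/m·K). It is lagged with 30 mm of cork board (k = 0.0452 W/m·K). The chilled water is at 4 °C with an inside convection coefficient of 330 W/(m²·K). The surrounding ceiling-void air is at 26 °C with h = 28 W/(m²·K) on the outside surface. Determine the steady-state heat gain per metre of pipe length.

Treating each annulus and film as a series resistance:
R_inner film = 1/(h_i·2πr₁L) = 1/(330×2π×0.023×1) = 0.02097 K/W
R_aluminium pipe wall = ln(29.5/23)/(2π×200×1) = 1.981×10^-4 K/W
R_cork board = ln(59.5/29.5)/(2π×0.0452×1) = 2.47 K/W
R_outer film = 1/(h_o·2πr_oL) = 1/(28×2π×0.0595×1) = 0.09553 K/W
R_total = 2.587 K/W
Q = ΔT/R_total = 22/2.587

q′ ≈ 8.5 W/m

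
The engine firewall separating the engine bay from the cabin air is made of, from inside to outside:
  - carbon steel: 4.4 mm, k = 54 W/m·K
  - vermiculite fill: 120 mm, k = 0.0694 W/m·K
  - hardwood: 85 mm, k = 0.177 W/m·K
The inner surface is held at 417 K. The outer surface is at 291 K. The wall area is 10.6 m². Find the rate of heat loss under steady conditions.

Thermal resistances in series:
R_carbon steel = L/(kA) = 0.0044/(54×10.6) = 7.687×10^-6 K/W
R_vermiculite fill = L/(kA) = 0.12/(0.0694×10.6) = 0.1631 K/W
R_hardwood = L/(kA) = 0.085/(0.177×10.6) = 0.0453 K/W
R_total = 0.2084 K/W
Q = ΔT / R_total = 126 / 0.2084

Q ≈ 605 W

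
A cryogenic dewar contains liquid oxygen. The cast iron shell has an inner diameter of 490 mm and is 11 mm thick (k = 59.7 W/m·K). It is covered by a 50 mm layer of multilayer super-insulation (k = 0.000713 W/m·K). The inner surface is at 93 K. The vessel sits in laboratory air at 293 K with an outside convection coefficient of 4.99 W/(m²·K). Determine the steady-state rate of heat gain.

Q ≈ 2.8 W

Spherical conduction: R = (1/r_in − 1/r_out)/(4πk) per layer; series-sum.
R_cast iron shell = (1/0.245 − 1/0.256)/(4π×59.7) = 2.338×10^-4 K/W
R_multilayer super-insulation = (1/0.256 − 1/0.306)/(4π×0.000713) = 71.24 K/W
R_outer film = 1/(h·4πr_o²) = 1/(4.99×4π×0.306²) = 0.1703 K/W
R_total = 71.41 K/W
Q = ΔT/R_total = 200/71.41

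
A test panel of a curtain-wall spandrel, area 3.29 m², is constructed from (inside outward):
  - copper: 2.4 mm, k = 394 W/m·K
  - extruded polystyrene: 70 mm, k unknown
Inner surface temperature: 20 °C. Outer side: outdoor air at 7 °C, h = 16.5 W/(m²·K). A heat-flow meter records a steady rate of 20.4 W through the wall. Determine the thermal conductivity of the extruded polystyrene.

Thermal resistances in series:
R_copper = L/(kA) = 0.0024/(394×3.29) = 1.851×10^-6 K/W
R_outer film = 1/(h_o·A) = 1/(16.5×3.29) = 0.01842 K/W
Sum of known resistances R_other = 0.01842 K/W
Total R = ΔT/Q = 13/20.4 = 0.6373 K/W
R_extruded polystyrene = R_total − R_other = 0.6188 K/W
k = L/(R·A) = 0.07/(0.6188×3.29)

k ≈ 0.0344 W/(m·K)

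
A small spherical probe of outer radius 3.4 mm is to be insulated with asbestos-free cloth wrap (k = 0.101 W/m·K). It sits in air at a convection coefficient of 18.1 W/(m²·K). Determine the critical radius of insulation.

For a sphere r_cr = 2k/h = 2×0.101/18.1
r_cr = 11.2 mm; since the bare radius (3.4 mm) is below r_cr, adding a thin layer of insulation will *increase* heat loss.

r_cr ≈ 11.2 mm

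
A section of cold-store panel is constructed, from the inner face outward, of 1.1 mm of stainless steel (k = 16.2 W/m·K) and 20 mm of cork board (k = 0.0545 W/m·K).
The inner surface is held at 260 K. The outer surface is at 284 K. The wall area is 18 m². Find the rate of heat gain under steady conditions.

Thermal resistances in series:
R_stainless steel = L/(kA) = 0.0011/(16.2×18) = 3.772×10^-6 K/W
R_cork board = L/(kA) = 0.02/(0.0545×18) = 0.02039 K/W
R_total = 0.02039 K/W
Q = ΔT / R_total = 24 / 0.02039

Q ≈ 1180 W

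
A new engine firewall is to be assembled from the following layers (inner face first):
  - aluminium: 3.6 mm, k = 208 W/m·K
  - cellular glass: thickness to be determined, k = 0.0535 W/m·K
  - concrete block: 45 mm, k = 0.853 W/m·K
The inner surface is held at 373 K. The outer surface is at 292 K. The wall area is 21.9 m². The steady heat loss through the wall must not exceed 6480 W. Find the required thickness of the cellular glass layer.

L ≈ 11.8 mm

Using the resistance-network approach (series):
R_aluminium = L/(kA) = 0.0036/(208×21.9) = 7.903×10^-7 K/W
R_concrete block = L/(kA) = 0.045/(0.853×21.9) = 0.002409 K/W
Sum of the known resistances R_other = 0.00241 K/W
Required total resistance R_tot = ΔT/Q_allow = 81/6480 = 0.0125 K/W
R_cellular glass = R_tot − R_other = 0.01009 K/W
L = R·k·A = 0.01009×0.0535×21.9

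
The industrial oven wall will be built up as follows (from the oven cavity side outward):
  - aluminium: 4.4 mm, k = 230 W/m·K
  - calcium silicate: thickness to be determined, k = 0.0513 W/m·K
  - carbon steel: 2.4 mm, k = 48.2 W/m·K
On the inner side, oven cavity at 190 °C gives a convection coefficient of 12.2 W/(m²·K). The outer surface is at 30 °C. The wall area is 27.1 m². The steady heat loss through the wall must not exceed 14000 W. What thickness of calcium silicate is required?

L ≈ 11.7 mm

Thermal resistances in series:
R_inner film = 1/(h_i·A) = 1/(12.2×27.1) = 0.003025 K/W
R_aluminium = L/(kA) = 0.0044/(230×27.1) = 7.059×10^-7 K/W
R_carbon steel = L/(kA) = 0.0024/(48.2×27.1) = 1.837×10^-6 K/W
Sum of the known resistances R_other = 0.003027 K/W
Required total resistance R_tot = ΔT/Q_allow = 160/14000 = 0.01143 K/W
R_calcium silicate = R_tot − R_other = 0.008401 K/W
L = R·k·A = 0.008401×0.0513×27.1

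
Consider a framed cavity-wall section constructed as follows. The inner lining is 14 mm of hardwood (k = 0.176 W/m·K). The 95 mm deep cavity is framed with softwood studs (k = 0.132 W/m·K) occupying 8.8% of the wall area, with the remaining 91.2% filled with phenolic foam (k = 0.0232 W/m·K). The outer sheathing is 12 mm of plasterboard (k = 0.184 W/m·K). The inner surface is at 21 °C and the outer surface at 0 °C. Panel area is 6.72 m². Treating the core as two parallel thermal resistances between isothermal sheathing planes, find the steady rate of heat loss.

Sheathing layers in series; stud and cavity paths in parallel between them.
R_inner = 0.014/(0.176×6.72) = 0.01184 K/W
R_stud  = 0.095/(0.132×0.088×6.72) = 1.217 K/W
R_cav   = 0.095/(0.0232×0.912×6.72) = 0.6681 K/W
1/R_core = 1/R_stud + 1/R_cav → R_core = 0.4313 K/W
R_outer = 0.012/(0.184×6.72) = 0.009705 K/W
R_total = 0.4529 K/W
Q = ΔT/R_total = 21/0.4529

Q ≈ 46.4 W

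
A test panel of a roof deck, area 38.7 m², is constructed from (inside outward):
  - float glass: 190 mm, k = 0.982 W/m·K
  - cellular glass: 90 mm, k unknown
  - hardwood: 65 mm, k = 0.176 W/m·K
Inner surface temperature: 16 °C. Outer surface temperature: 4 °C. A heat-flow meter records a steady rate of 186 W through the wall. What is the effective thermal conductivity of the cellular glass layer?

Model the wall as resistances in series:
R_float glass = L/(kA) = 0.19/(0.982×38.7) = 0.005 K/W
R_hardwood = L/(kA) = 0.065/(0.176×38.7) = 0.009543 K/W
Sum of known resistances R_other = 0.01454 K/W
Total R = ΔT/Q = 12/186 = 0.06452 K/W
R_cellular glass = R_total − R_other = 0.04997 K/W
k = L/(R·A) = 0.09/(0.04997×38.7)

k ≈ 0.0465 W/(m·K)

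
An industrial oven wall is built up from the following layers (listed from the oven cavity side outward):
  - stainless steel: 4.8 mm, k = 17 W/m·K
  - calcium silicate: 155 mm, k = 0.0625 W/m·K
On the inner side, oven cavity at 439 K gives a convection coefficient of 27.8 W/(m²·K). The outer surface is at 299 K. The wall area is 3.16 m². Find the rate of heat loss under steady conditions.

Q ≈ 176 W

Model the wall as resistances in series:
R_inner film = 1/(h_i·A) = 1/(27.8×3.16) = 0.01138 K/W
R_stainless steel = L/(kA) = 0.0048/(17×3.16) = 8.935×10^-5 K/W
R_calcium silicate = L/(kA) = 0.155/(0.0625×3.16) = 0.7848 K/W
R_total = 0.7963 K/W
Q = ΔT / R_total = 140 / 0.7963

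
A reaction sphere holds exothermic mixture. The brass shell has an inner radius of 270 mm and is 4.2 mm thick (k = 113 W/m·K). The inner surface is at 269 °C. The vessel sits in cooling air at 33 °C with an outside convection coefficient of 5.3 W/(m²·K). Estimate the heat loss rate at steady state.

Each spherical layer contributes R = (1/r_i − 1/r_o)/(4πk):
R_brass shell = (1/0.27 − 1/0.2742)/(4π×113) = 3.995×10^-5 K/W
R_outer film = 1/(h·4πr_o²) = 1/(5.3×4π×0.2742²) = 0.1997 K/W
R_total = 0.1997 K/W
Q = ΔT/R_total = 236/0.1997

Q ≈ 1180 W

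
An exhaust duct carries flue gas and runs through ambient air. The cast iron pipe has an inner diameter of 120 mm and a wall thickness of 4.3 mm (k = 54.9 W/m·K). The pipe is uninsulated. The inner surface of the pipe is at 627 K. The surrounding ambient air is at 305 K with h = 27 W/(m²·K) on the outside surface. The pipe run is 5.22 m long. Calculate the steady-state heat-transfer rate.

Q ≈ 18300 W

Treating each annulus and film as a series resistance:
R_cast iron pipe wall = ln(64.3/60)/(2π×54.9×5.22) = 3.844×10^-5 K/W
R_outer film = 1/(h_o·2πr_oL) = 1/(27×2π×0.0643×5.22) = 0.01756 K/W
R_total = 0.0176 K/W
Q = ΔT/R_total = 322/0.0176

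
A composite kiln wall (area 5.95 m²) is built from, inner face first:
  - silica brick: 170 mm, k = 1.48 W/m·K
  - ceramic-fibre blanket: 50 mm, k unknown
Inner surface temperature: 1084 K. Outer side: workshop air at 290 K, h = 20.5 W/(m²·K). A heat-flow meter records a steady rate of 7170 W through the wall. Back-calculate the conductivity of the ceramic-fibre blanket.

Thermal resistances in series:
R_silica brick = L/(kA) = 0.17/(1.48×5.95) = 0.01931 K/W
R_outer film = 1/(h_o·A) = 1/(20.5×5.95) = 0.008198 K/W
Sum of known resistances R_other = 0.0275 K/W
Total R = ΔT/Q = 794/7170 = 0.1107 K/W
R_ceramic-fibre blanket = R_total − R_other = 0.08324 K/W
k = L/(R·A) = 0.05/(0.08324×5.95)

k ≈ 0.101 W/(m·K)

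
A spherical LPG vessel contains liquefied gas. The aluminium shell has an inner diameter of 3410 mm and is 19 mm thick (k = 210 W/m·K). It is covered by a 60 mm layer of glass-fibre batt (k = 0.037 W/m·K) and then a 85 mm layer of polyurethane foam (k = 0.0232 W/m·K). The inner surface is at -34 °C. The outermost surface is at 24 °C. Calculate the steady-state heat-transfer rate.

Q ≈ 448 W

Spherical conduction: R = (1/r_in − 1/r_out)/(4πk) per layer; series-sum.
R_aluminium shell = (1/1.705 − 1/1.724)/(4π×210) = 2.449×10^-6 K/W
R_glass-fibre batt = (1/1.724 − 1/1.784)/(4π×0.037) = 0.04196 K/W
R_polyurethane foam = (1/1.784 − 1/1.869)/(4π×0.0232) = 0.08744 K/W
R_total = 0.1294 K/W
Q = ΔT/R_total = 58/0.1294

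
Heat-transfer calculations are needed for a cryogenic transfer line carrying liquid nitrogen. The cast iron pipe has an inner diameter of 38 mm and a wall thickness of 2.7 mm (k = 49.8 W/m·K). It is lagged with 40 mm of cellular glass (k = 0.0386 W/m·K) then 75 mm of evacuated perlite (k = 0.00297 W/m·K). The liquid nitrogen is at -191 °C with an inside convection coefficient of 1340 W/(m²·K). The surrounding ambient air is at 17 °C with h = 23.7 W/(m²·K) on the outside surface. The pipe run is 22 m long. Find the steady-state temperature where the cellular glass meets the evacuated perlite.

For a radial system each layer contributes R = ln(r_out/r_in)/(2πkL); films add R = 1/(hA).
R_inner film = 1/(h_i·2πr₁L) = 1/(1340×2π×0.019×22) = 2.841×10^-4 K/W
R_cast iron pipe wall = ln(21.7/19)/(2π×49.8×22) = 1.93×10^-5 K/W
R_cellular glass = ln(61.7/21.7)/(2π×0.0386×22) = 0.1958 K/W
R_evacuated perlite = ln(136.7/61.7)/(2π×0.00297×22) = 1.938 K/W
R_outer film = 1/(h_o·2πr_oL) = 1/(23.7×2π×0.1367×22) = 0.002233 K/W
R_total = 2.136 K/W
Q = ΔT/R_total = 208/2.136
Q = 97.4 W
T_interface = T_inner + Q·ΣR(inner→interface) = -191 + 97.4×0.1961

T ≈ -172 °C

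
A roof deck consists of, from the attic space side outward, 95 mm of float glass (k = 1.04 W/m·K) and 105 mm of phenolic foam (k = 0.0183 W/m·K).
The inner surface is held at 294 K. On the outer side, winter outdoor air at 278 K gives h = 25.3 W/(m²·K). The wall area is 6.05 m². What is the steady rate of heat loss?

Model the wall as resistances in series:
R_float glass = L/(kA) = 0.095/(1.04×6.05) = 0.0151 K/W
R_phenolic foam = L/(kA) = 0.105/(0.0183×6.05) = 0.9484 K/W
R_outer film = 1/(h_o·A) = 1/(25.3×6.05) = 0.006533 K/W
R_total = 0.97 K/W
Q = ΔT / R_total = 16 / 0.97

Q ≈ 16.5 W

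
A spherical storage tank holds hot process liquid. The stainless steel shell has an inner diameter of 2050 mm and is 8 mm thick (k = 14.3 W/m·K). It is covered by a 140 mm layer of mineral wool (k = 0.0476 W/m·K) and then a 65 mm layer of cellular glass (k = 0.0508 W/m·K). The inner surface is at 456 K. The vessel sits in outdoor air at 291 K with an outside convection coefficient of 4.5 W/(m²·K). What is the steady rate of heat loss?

Each spherical layer contributes R = (1/r_i − 1/r_o)/(4πk):
R_stainless steel shell = (1/1.025 − 1/1.033)/(4π×14.3) = 4.205×10^-5 K/W
R_mineral wool = (1/1.033 − 1/1.173)/(4π×0.0476) = 0.1932 K/W
R_cellular glass = (1/1.173 − 1/1.238)/(4π×0.0508) = 0.07012 K/W
R_outer film = 1/(h·4πr_o²) = 1/(4.5×4π×1.238²) = 0.01154 K/W
R_total = 0.2749 K/W
Q = ΔT/R_total = 165/0.2749

Q ≈ 600 W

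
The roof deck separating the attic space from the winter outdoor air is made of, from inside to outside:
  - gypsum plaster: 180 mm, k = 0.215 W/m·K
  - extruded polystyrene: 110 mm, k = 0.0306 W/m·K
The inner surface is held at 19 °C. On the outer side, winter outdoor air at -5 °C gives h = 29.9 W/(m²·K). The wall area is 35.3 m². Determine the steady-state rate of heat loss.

Q ≈ 190 W

Series thermal resistances:
R_gypsum plaster = L/(kA) = 0.18/(0.215×35.3) = 0.02372 K/W
R_extruded polystyrene = L/(kA) = 0.11/(0.0306×35.3) = 0.1018 K/W
R_outer film = 1/(h_o·A) = 1/(29.9×35.3) = 9.474×10^-4 K/W
R_total = 0.1265 K/W
Q = ΔT / R_total = 24 / 0.1265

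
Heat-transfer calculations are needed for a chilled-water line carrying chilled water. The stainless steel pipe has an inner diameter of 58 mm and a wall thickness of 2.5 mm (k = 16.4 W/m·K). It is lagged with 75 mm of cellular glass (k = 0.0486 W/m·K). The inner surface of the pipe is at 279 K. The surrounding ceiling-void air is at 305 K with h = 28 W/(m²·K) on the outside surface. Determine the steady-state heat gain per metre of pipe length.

Treating each annulus and film as a series resistance:
R_stainless steel pipe wall = ln(31.5/29)/(2π×16.4×1) = 8.025×10^-4 K/W
R_cellular glass = ln(106.5/31.5)/(2π×0.0486×1) = 3.989 K/W
R_outer film = 1/(h_o·2πr_oL) = 1/(28×2π×0.1065×1) = 0.05337 K/W
R_total = 4.043 K/W
Q = ΔT/R_total = 26/4.043

q′ ≈ 6.43 W/m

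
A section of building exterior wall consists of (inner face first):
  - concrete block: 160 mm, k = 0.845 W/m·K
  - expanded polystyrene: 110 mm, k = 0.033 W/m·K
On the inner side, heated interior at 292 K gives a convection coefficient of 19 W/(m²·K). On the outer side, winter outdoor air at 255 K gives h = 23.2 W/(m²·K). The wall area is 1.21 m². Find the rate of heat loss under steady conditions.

Treating each layer as a thermal resistance in series:
R_inner film = 1/(h_i·A) = 1/(19×1.21) = 0.0435 K/W
R_concrete block = L/(kA) = 0.16/(0.845×1.21) = 0.1565 K/W
R_expanded polystyrene = L/(kA) = 0.11/(0.033×1.21) = 2.755 K/W
R_outer film = 1/(h_o·A) = 1/(23.2×1.21) = 0.03562 K/W
R_total = 2.99 K/W
Q = ΔT / R_total = 37 / 2.99

Q ≈ 12.4 W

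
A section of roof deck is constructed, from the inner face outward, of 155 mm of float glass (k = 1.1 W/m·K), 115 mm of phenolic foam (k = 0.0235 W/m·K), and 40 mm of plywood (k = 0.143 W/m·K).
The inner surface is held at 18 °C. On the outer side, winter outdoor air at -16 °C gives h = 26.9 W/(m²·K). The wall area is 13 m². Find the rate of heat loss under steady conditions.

Using the resistance-network approach (series):
R_float glass = L/(kA) = 0.155/(1.1×13) = 0.01084 K/W
R_phenolic foam = L/(kA) = 0.115/(0.0235×13) = 0.3764 K/W
R_plywood = L/(kA) = 0.04/(0.143×13) = 0.02152 K/W
R_outer film = 1/(h_o·A) = 1/(26.9×13) = 0.00286 K/W
R_total = 0.4116 K/W
Q = ΔT / R_total = 34 / 0.4116

Q ≈ 82.6 W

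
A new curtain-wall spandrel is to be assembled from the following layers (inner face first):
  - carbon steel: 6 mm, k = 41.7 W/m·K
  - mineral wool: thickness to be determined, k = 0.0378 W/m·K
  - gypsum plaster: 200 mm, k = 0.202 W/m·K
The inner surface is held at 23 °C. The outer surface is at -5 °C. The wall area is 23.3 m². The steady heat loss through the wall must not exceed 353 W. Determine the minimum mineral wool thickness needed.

Series thermal resistances:
R_carbon steel = L/(kA) = 0.006/(41.7×23.3) = 6.175×10^-6 K/W
R_gypsum plaster = L/(kA) = 0.2/(0.202×23.3) = 0.04249 K/W
Sum of the known resistances R_other = 0.0425 K/W
Required total resistance R_tot = ΔT/Q_allow = 28/353 = 0.07932 K/W
R_mineral wool = R_tot − R_other = 0.03682 K/W
L = R·k·A = 0.03682×0.0378×23.3

L ≈ 32.4 mm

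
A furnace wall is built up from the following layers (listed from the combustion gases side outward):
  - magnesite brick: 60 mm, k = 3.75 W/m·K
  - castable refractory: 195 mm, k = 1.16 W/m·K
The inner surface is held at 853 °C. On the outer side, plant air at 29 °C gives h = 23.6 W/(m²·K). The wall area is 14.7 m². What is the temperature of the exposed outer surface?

T ≈ 183 °C

Using the resistance-network approach (series):
R_magnesite brick = L/(kA) = 0.06/(3.75×14.7) = 0.001088 K/W
R_castable refractory = L/(kA) = 0.195/(1.16×14.7) = 0.01144 K/W
R_outer film = 1/(h_o·A) = 1/(23.6×14.7) = 0.002883 K/W
R_total = 0.01541 K/W;  Q = ΔT/R_total = 824/0.01541 = 53480 W
T_interface = T_inner − Q·ΣR(inner→interface) = 853 − 53500×0.01252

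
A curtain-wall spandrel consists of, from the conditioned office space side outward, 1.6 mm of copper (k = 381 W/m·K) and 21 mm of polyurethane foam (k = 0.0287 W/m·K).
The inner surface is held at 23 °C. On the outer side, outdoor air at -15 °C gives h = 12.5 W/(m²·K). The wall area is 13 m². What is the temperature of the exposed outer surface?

T ≈ -11.3 °C

Treating each layer as a thermal resistance in series:
R_copper = L/(kA) = 0.0016/(381×13) = 3.23×10^-7 K/W
R_polyurethane foam = L/(kA) = 0.021/(0.0287×13) = 0.05629 K/W
R_outer film = 1/(h_o·A) = 1/(12.5×13) = 0.006154 K/W
R_total = 0.06244 K/W;  Q = ΔT/R_total = 38/0.06244 = 608.6 W
T_interface = T_inner − Q·ΣR(inner→interface) = 23 − 609×0.05629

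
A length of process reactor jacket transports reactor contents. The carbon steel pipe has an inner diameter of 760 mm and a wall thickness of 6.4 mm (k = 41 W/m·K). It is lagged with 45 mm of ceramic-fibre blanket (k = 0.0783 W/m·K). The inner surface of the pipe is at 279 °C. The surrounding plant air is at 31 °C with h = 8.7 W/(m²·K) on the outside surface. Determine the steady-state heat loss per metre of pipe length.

Treating each annulus and film as a series resistance:
R_carbon steel pipe wall = ln(386.4/380)/(2π×41×1) = 6.483×10^-5 K/W
R_ceramic-fibre blanket = ln(431.4/386.4)/(2π×0.0783×1) = 0.2239 K/W
R_outer film = 1/(h_o·2πr_oL) = 1/(8.7×2π×0.4314×1) = 0.04241 K/W
R_total = 0.2664 K/W
Q = ΔT/R_total = 248/0.2664

q′ ≈ 931 W/m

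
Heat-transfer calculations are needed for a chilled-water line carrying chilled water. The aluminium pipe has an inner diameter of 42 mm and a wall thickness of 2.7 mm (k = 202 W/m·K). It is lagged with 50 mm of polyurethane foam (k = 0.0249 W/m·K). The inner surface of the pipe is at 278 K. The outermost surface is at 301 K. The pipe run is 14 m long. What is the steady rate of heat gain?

Q ≈ 44.4 W

Treating each annulus and film as a series resistance:
R_aluminium pipe wall = ln(23.7/21)/(2π×202×14) = 6.807×10^-6 K/W
R_polyurethane foam = ln(73.7/23.7)/(2π×0.0249×14) = 0.518 K/W
R_total = 0.518 K/W
Q = ΔT/R_total = 23/0.518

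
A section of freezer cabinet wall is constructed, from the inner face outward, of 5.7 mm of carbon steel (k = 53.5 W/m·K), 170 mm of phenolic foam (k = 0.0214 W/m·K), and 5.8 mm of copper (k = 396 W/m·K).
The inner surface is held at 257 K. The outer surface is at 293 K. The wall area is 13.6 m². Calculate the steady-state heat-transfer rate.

Series thermal resistances:
R_carbon steel = L/(kA) = 0.0057/(53.5×13.6) = 7.834×10^-6 K/W
R_phenolic foam = L/(kA) = 0.17/(0.0214×13.6) = 0.5841 K/W
R_copper = L/(kA) = 0.0058/(396×13.6) = 1.077×10^-6 K/W
R_total = 0.5841 K/W
Q = ΔT / R_total = 36 / 0.5841

Q ≈ 61.6 W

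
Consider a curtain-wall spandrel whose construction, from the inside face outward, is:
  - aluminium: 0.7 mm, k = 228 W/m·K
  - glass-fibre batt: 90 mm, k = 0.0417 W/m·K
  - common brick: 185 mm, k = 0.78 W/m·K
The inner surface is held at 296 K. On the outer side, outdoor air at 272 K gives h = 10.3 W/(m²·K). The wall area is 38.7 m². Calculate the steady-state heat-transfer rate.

Q ≈ 373 W

Thermal resistances in series:
R_aluminium = L/(kA) = 0.0007/(228×38.7) = 7.933×10^-8 K/W
R_glass-fibre batt = L/(kA) = 0.09/(0.0417×38.7) = 0.05577 K/W
R_common brick = L/(kA) = 0.185/(0.78×38.7) = 0.006129 K/W
R_outer film = 1/(h_o·A) = 1/(10.3×38.7) = 0.002509 K/W
R_total = 0.06441 K/W
Q = ΔT / R_total = 24 / 0.06441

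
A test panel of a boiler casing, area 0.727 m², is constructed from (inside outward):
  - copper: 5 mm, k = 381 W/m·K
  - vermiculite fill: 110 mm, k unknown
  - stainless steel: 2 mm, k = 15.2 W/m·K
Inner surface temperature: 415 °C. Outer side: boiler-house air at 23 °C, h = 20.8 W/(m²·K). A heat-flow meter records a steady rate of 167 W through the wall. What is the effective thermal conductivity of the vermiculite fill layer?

Model the wall as resistances in series:
R_copper = L/(kA) = 0.005/(381×0.727) = 1.805×10^-5 K/W
R_stainless steel = L/(kA) = 0.002/(15.2×0.727) = 1.81×10^-4 K/W
R_outer film = 1/(h_o·A) = 1/(20.8×0.727) = 0.06613 K/W
Sum of known resistances R_other = 0.06633 K/W
Total R = ΔT/Q = 392/167 = 2.347 K/W
R_vermiculite fill = R_total − R_other = 2.281 K/W
k = L/(R·A) = 0.11/(2.281×0.727)

k ≈ 0.0663 W/(m·K)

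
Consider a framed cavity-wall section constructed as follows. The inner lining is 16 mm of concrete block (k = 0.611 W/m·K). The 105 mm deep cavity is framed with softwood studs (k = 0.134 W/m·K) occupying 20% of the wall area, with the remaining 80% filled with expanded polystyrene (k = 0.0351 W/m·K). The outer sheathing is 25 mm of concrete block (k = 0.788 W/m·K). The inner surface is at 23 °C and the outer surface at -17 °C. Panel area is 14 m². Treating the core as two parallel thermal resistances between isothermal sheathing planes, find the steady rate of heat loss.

Sheathing layers in series; stud and cavity paths in parallel between them.
R_inner = 0.016/(0.611×14) = 0.00187 K/W
R_stud  = 0.105/(0.134×0.2×14) = 0.2799 K/W
R_cav   = 0.105/(0.0351×0.8×14) = 0.2671 K/W
1/R_core = 1/R_stud + 1/R_cav → R_core = 0.1367 K/W
R_outer = 0.025/(0.788×14) = 0.002266 K/W
R_total = 0.1408 K/W
Q = ΔT/R_total = 40/0.1408

Q ≈ 284 W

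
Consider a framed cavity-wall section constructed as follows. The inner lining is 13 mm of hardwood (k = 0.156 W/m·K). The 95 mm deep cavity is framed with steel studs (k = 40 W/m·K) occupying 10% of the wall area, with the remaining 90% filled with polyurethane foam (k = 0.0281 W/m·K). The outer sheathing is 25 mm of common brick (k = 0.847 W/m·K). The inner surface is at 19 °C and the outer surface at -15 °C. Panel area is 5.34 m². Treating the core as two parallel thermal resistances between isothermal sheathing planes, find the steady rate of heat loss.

Q ≈ 1330 W

Sheathing layers in series; stud and cavity paths in parallel between them.
R_inner = 0.013/(0.156×5.34) = 0.01561 K/W
R_stud  = 0.095/(40×0.1×5.34) = 0.004448 K/W
R_cav   = 0.095/(0.0281×0.9×5.34) = 0.7035 K/W
1/R_core = 1/R_stud + 1/R_cav → R_core = 0.00442 K/W
R_outer = 0.025/(0.847×5.34) = 0.005527 K/W
R_total = 0.02555 K/W
Q = ΔT/R_total = 34/0.02555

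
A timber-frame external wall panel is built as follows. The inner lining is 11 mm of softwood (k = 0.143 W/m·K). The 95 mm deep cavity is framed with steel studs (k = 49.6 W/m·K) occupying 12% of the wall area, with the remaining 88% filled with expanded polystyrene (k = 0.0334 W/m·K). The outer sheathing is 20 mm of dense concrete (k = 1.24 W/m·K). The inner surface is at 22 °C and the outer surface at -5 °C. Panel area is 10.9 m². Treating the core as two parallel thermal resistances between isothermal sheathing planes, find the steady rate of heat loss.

Sheathing layers in series; stud and cavity paths in parallel between them.
R_inner = 0.011/(0.143×10.9) = 0.007057 K/W
R_stud  = 0.095/(49.6×0.12×10.9) = 0.001464 K/W
R_cav   = 0.095/(0.0334×0.88×10.9) = 0.2965 K/W
1/R_core = 1/R_stud + 1/R_cav → R_core = 0.001457 K/W
R_outer = 0.02/(1.24×10.9) = 0.00148 K/W
R_total = 0.009994 K/W
Q = ΔT/R_total = 27/0.009994

Q ≈ 2700 W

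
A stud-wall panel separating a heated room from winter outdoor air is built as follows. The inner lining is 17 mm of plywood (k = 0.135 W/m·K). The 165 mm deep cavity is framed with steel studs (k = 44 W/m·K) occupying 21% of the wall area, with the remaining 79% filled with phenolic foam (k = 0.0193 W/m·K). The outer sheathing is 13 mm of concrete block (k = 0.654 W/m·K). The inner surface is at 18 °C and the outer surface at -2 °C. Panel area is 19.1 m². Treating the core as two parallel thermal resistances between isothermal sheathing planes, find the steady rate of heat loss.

Sheathing layers in series; stud and cavity paths in parallel between them.
R_inner = 0.017/(0.135×19.1) = 0.006593 K/W
R_stud  = 0.165/(44×0.21×19.1) = 9.349×10^-4 K/W
R_cav   = 0.165/(0.0193×0.79×19.1) = 0.5666 K/W
1/R_core = 1/R_stud + 1/R_cav → R_core = 9.334×10^-4 K/W
R_outer = 0.013/(0.654×19.1) = 0.001041 K/W
R_total = 0.008567 K/W
Q = ΔT/R_total = 20/0.008567

Q ≈ 2330 W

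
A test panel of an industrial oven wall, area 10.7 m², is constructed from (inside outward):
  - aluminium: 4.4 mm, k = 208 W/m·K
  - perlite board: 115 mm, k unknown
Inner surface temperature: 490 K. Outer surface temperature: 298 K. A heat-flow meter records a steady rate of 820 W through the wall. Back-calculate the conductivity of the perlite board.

k ≈ 0.0459 W/(m·K)

Treating each layer as a thermal resistance in series:
R_aluminium = L/(kA) = 0.0044/(208×10.7) = 1.977×10^-6 K/W
Sum of known resistances R_other = 1.977×10^-6 K/W
Total R = ΔT/Q = 192/820 = 0.2341 K/W
R_perlite board = R_total − R_other = 0.2341 K/W
k = L/(R·A) = 0.115/(0.2341×10.7)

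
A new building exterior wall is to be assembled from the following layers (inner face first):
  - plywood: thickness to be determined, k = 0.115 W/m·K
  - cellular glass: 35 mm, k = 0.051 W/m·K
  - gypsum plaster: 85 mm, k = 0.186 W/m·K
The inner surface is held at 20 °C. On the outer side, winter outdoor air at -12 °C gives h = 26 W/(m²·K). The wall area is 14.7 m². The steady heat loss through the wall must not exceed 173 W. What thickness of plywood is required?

Thermal resistances in series:
R_cellular glass = L/(kA) = 0.035/(0.051×14.7) = 0.04669 K/W
R_gypsum plaster = L/(kA) = 0.085/(0.186×14.7) = 0.03109 K/W
R_outer film = 1/(h_o·A) = 1/(26×14.7) = 0.002616 K/W
Sum of the known resistances R_other = 0.08039 K/W
Required total resistance R_tot = ΔT/Q_allow = 32/173 = 0.185 K/W
R_plywood = R_tot − R_other = 0.1046 K/W
L = R·k·A = 0.1046×0.115×14.7

L ≈ 177 mm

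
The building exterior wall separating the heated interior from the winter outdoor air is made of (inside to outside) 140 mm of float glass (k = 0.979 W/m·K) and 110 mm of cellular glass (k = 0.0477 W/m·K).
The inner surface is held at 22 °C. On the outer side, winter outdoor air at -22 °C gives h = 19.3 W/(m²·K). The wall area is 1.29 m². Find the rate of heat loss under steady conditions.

Q ≈ 22.7 W

Treating each layer as a thermal resistance in series:
R_float glass = L/(kA) = 0.14/(0.979×1.29) = 0.1109 K/W
R_cellular glass = L/(kA) = 0.11/(0.0477×1.29) = 1.788 K/W
R_outer film = 1/(h_o·A) = 1/(19.3×1.29) = 0.04017 K/W
R_total = 1.939 K/W
Q = ΔT / R_total = 44 / 1.939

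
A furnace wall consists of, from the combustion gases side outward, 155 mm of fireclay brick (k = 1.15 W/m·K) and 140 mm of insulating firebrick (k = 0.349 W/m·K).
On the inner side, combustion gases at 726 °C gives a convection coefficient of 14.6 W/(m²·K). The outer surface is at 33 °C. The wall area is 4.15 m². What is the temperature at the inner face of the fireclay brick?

Using the resistance-network approach (series):
R_inner film = 1/(h_i·A) = 1/(14.6×4.15) = 0.0165 K/W
R_fireclay brick = L/(kA) = 0.155/(1.15×4.15) = 0.03248 K/W
R_insulating firebrick = L/(kA) = 0.14/(0.349×4.15) = 0.09666 K/W
R_total = 0.1456 K/W;  Q = ΔT/R_total = 693/0.1456 = 4758 W
T_interface = T_inner − Q·ΣR(inner→interface) = 726 − 4760×0.0165

T ≈ 647 °C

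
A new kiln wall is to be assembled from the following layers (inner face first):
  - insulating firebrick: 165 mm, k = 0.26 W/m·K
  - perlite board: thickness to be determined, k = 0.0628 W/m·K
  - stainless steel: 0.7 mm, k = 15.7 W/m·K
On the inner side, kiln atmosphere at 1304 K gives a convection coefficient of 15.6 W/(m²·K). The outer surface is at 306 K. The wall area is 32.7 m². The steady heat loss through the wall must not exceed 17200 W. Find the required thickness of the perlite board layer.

Series thermal resistances:
R_inner film = 1/(h_i·A) = 1/(15.6×32.7) = 0.00196 K/W
R_insulating firebrick = L/(kA) = 0.165/(0.26×32.7) = 0.01941 K/W
R_stainless steel = L/(kA) = 0.0007/(15.7×32.7) = 1.363×10^-6 K/W
Sum of the known resistances R_other = 0.02137 K/W
Required total resistance R_tot = ΔT/Q_allow = 998/17200 = 0.05802 K/W
R_perlite board = R_tot − R_other = 0.03665 K/W
L = R·k·A = 0.03665×0.0628×32.7

L ≈ 75.3 mm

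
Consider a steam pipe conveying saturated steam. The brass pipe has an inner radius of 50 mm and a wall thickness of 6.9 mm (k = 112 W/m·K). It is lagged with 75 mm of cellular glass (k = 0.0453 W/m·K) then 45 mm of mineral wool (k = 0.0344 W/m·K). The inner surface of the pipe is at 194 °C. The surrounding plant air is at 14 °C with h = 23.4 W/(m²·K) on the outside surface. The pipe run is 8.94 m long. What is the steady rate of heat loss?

Q ≈ 370 W

For a radial system each layer contributes R = ln(r_out/r_in)/(2πkL); films add R = 1/(hA).
R_brass pipe wall = ln(56.9/50)/(2π×112×8.94) = 2.055×10^-5 K/W
R_cellular glass = ln(131.9/56.9)/(2π×0.0453×8.94) = 0.3304 K/W
R_mineral wool = ln(176.9/131.9)/(2π×0.0344×8.94) = 0.1519 K/W
R_outer film = 1/(h_o·2πr_oL) = 1/(23.4×2π×0.1769×8.94) = 0.004301 K/W
R_total = 0.4866 K/W
Q = ΔT/R_total = 180/0.4866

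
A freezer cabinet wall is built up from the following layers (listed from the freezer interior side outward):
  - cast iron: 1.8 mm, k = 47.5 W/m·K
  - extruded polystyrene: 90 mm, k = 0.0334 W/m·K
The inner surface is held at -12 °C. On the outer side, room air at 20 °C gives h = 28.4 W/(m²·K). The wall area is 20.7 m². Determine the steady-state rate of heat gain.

Q ≈ 243 W

Series thermal resistances:
R_cast iron = L/(kA) = 0.0018/(47.5×20.7) = 1.831×10^-6 K/W
R_extruded polystyrene = L/(kA) = 0.09/(0.0334×20.7) = 0.1302 K/W
R_outer film = 1/(h_o·A) = 1/(28.4×20.7) = 0.001701 K/W
R_total = 0.1319 K/W
Q = ΔT / R_total = 32 / 0.1319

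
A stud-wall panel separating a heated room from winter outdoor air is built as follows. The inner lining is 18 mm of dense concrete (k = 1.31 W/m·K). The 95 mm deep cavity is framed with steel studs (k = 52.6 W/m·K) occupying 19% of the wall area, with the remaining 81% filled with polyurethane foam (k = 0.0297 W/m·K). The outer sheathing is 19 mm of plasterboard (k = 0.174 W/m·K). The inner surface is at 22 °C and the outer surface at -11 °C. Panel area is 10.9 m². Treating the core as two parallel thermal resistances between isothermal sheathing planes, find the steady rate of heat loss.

Q ≈ 2720 W

Sheathing layers in series; stud and cavity paths in parallel between them.
R_inner = 0.018/(1.31×10.9) = 0.001261 K/W
R_stud  = 0.095/(52.6×0.19×10.9) = 8.721×10^-4 K/W
R_cav   = 0.095/(0.0297×0.81×10.9) = 0.3623 K/W
1/R_core = 1/R_stud + 1/R_cav → R_core = 8.7×10^-4 K/W
R_outer = 0.019/(0.174×10.9) = 0.01002 K/W
R_total = 0.01215 K/W
Q = ΔT/R_total = 33/0.01215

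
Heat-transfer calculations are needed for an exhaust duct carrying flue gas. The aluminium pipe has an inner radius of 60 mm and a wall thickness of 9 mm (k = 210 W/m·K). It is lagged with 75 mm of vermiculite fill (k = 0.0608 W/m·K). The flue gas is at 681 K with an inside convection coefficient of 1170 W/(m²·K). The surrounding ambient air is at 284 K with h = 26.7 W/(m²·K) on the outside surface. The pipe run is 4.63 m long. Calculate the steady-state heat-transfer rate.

Per-layer cylindrical resistances, series-summed:
R_inner film = 1/(h_i·2πr₁L) = 1/(1170×2π×0.06×4.63) = 4.897×10^-4 K/W
R_aluminium pipe wall = ln(69/60)/(2π×210×4.63) = 2.288×10^-5 K/W
R_vermiculite fill = ln(144/69)/(2π×0.0608×4.63) = 0.4159 K/W
R_outer film = 1/(h_o·2πr_oL) = 1/(26.7×2π×0.144×4.63) = 0.008941 K/W
R_total = 0.4254 K/W
Q = ΔT/R_total = 397/0.4254

Q ≈ 933 W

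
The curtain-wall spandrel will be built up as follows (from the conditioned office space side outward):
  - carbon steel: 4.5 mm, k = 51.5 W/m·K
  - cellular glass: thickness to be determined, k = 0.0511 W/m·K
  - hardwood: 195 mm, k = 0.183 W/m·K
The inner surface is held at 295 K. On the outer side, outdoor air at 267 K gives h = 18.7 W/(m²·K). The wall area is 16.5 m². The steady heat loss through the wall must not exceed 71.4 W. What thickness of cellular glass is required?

Using the resistance-network approach (series):
R_carbon steel = L/(kA) = 0.0045/(51.5×16.5) = 5.296×10^-6 K/W
R_hardwood = L/(kA) = 0.195/(0.183×16.5) = 0.06458 K/W
R_outer film = 1/(h_o·A) = 1/(18.7×16.5) = 0.003241 K/W
Sum of the known resistances R_other = 0.06783 K/W
Required total resistance R_tot = ΔT/Q_allow = 28/71.4 = 0.3922 K/W
R_cellular glass = R_tot − R_other = 0.3243 K/W
L = R·k·A = 0.3243×0.0511×16.5

L ≈ 273 mm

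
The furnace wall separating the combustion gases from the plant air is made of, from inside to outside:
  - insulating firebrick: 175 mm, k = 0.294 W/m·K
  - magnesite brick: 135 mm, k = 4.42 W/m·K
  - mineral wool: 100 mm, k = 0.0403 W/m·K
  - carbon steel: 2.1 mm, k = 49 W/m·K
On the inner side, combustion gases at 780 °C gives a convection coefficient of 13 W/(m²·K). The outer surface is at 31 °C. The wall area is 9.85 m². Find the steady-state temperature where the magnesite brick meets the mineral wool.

T ≈ 615 °C

Treating each layer as a thermal resistance in series:
R_inner film = 1/(h_i·A) = 1/(13×9.85) = 0.007809 K/W
R_insulating firebrick = L/(kA) = 0.175/(0.294×9.85) = 0.06043 K/W
R_magnesite brick = L/(kA) = 0.135/(4.42×9.85) = 0.003101 K/W
R_mineral wool = L/(kA) = 0.1/(0.0403×9.85) = 0.2519 K/W
R_carbon steel = L/(kA) = 0.0021/(49×9.85) = 4.351×10^-6 K/W
R_total = 0.3233 K/W;  Q = ΔT/R_total = 749/0.3233 = 2317 W
T_interface = T_inner − Q·ΣR(inner→interface) = 780 − 2320×0.07134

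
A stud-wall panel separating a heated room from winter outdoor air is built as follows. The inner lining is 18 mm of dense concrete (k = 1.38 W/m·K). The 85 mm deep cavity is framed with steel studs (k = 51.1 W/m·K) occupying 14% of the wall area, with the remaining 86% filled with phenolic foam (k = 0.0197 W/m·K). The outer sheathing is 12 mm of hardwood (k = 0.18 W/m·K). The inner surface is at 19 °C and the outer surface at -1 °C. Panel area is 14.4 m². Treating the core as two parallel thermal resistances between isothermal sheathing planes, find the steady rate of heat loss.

Sheathing layers in series; stud and cavity paths in parallel between them.
R_inner = 0.018/(1.38×14.4) = 9.058×10^-4 K/W
R_stud  = 0.085/(51.1×0.14×14.4) = 8.251×10^-4 K/W
R_cav   = 0.085/(0.0197×0.86×14.4) = 0.3484 K/W
1/R_core = 1/R_stud + 1/R_cav → R_core = 8.232×10^-4 K/W
R_outer = 0.012/(0.18×14.4) = 0.00463 K/W
R_total = 0.006359 K/W
Q = ΔT/R_total = 20/0.006359

Q ≈ 3150 W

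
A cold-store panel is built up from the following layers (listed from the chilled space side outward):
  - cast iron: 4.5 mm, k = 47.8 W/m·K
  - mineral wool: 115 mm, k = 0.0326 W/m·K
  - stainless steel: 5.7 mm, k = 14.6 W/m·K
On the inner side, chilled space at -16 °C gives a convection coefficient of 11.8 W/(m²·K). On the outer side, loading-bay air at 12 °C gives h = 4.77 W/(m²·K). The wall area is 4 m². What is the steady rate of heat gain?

Model the wall as resistances in series:
R_inner film = 1/(h_i·A) = 1/(11.8×4) = 0.02119 K/W
R_cast iron = L/(kA) = 0.0045/(47.8×4) = 2.354×10^-5 K/W
R_mineral wool = L/(kA) = 0.115/(0.0326×4) = 0.8819 K/W
R_stainless steel = L/(kA) = 0.0057/(14.6×4) = 9.76×10^-5 K/W
R_outer film = 1/(h_o·A) = 1/(4.77×4) = 0.05241 K/W
R_total = 0.9556 K/W
Q = ΔT / R_total = 28 / 0.9556

Q ≈ 29.3 W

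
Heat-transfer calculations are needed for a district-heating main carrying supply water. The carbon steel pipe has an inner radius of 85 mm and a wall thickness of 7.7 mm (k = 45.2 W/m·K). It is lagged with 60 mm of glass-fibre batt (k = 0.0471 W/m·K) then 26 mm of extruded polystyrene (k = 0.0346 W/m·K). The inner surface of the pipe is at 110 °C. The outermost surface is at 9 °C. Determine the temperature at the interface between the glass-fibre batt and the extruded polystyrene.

T ≈ 39.3 °C

For a radial system each layer contributes R = ln(r_out/r_in)/(2πkL); films add R = 1/(hA).
R_carbon steel pipe wall = ln(92.7/85)/(2π×45.2×1) = 3.053×10^-4 K/W
R_glass-fibre batt = ln(152.7/92.7)/(2π×0.0471×1) = 1.687 K/W
R_extruded polystyrene = ln(178.7/152.7)/(2π×0.0346×1) = 0.7232 K/W
R_total = 2.41 K/W
Q = ΔT/R_total = 101/2.41
Q = 41.9 W/m
T_interface = T_inner − Q·ΣR(inner→interface) = 110 − 41.9×1.687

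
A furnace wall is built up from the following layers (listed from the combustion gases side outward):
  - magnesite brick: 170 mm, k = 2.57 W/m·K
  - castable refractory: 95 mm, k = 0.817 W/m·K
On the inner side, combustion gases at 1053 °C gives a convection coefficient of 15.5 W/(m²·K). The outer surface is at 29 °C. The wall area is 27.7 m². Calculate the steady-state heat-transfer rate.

Series thermal resistances:
R_inner film = 1/(h_i·A) = 1/(15.5×27.7) = 0.002329 K/W
R_magnesite brick = L/(kA) = 0.17/(2.57×27.7) = 0.002388 K/W
R_castable refractory = L/(kA) = 0.095/(0.817×27.7) = 0.004198 K/W
R_total = 0.008915 K/W
Q = ΔT / R_total = 1024 / 0.008915

Q ≈ 115000 W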